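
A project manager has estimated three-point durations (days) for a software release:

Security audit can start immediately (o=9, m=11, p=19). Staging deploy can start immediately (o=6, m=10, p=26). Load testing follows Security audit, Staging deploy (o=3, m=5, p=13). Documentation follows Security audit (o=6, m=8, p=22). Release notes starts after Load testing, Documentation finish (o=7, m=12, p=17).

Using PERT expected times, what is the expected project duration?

te_Security audit = (9 + 4·11 + 19)/6 = 72/6 = 12
te_Staging deploy = (6 + 4·10 + 26)/6 = 72/6 = 12
te_Load testing = (3 + 4·5 + 13)/6 = 36/6 = 6
te_Documentation = (6 + 4·8 + 22)/6 = 60/6 = 10
te_Release notes = (7 + 4·12 + 17)/6 = 72/6 = 12

Forward pass:
ES_Security audit = 0; EF_Security audit = 12
ES_Staging deploy = 0; EF_Staging deploy = 12
ES_Load testing = max(EF_Security audit=12, EF_Staging deploy=12) = 12; EF_Load testing = 12+6 = 18
ES_Documentation = 12; EF_Documentation = 12+10 = 22
ES_Release notes = max(EF_Load testing=18, EF_Documentation=22) = 22; EF_Release notes = 22+12 = 34
Expected project duration μ = 34 days. Critical path: Security audit → Documentation → Release notes.

34 days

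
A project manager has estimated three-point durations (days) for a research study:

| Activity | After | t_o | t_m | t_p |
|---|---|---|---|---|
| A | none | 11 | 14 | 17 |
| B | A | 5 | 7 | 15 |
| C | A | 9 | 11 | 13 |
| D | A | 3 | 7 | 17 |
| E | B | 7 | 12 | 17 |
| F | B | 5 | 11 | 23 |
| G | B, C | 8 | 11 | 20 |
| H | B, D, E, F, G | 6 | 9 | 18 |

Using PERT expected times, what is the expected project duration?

47 days

te_A = (11 + 4·14 + 17)/6 = 84/6 = 14
te_B = (5 + 4·7 + 15)/6 = 48/6 = 8
te_C = (9 + 4·11 + 13)/6 = 66/6 = 11
te_D = (3 + 4·7 + 17)/6 = 48/6 = 8
te_E = (7 + 4·12 + 17)/6 = 72/6 = 12
te_F = (5 + 4·11 + 23)/6 = 72/6 = 12
te_G = (8 + 4·11 + 20)/6 = 72/6 = 12
te_H = (6 + 4·9 + 18)/6 = 60/6 = 10

Forward pass:
ES_A = 0; EF_A = 14
ES_B = 14; EF_B = 14+8 = 22
ES_C = 14; EF_C = 14+11 = 25
ES_D = 14; EF_D = 14+8 = 22
ES_E = 22; EF_E = 22+12 = 34
ES_F = 22; EF_F = 22+12 = 34
ES_G = max(EF_B=22, EF_C=25) = 25; EF_G = 25+12 = 37
ES_H = max(EF_B=22, EF_D=22, EF_E=34, EF_F=34, EF_G=37) = 37; EF_H = 37+10 = 47
Expected project duration μ = 47 days. Critical path: A → C → G → H.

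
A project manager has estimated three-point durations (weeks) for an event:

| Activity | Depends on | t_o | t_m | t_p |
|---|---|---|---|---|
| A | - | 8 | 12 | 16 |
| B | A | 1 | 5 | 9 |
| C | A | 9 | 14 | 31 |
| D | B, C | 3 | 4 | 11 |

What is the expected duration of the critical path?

33 weeks

te_A = (8 + 4·12 + 16)/6 = 72/6 = 12
te_B = (1 + 4·5 + 9)/6 = 30/6 = 5
te_C = (9 + 4·14 + 31)/6 = 96/6 = 16
te_D = (3 + 4·4 + 11)/6 = 30/6 = 5

Forward pass:
ES_A = 0; EF_A = 12
ES_B = 12; EF_B = 12+5 = 17
ES_C = 12; EF_C = 12+16 = 28
ES_D = max(EF_B=17, EF_C=28) = 28; EF_D = 28+5 = 33
Expected project duration μ = 33 weeks. Critical path: A → C → D.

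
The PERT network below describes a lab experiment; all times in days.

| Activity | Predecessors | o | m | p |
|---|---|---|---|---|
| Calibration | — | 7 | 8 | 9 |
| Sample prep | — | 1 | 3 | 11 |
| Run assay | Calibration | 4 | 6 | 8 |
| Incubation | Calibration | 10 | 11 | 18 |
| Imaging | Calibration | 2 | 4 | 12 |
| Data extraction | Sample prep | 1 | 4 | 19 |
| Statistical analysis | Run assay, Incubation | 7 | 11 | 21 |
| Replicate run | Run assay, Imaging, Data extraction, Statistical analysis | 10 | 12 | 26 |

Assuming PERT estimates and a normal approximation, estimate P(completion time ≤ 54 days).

te_Calibration = (7 + 4·8 + 9)/6 = 48/6 = 8; σ²_Calibration = ((9−7)/6)² = 0.111
te_Sample prep = (1 + 4·3 + 11)/6 = 24/6 = 4; σ²_Sample prep = ((11−1)/6)² = 2.778
te_Run assay = (4 + 4·6 + 8)/6 = 36/6 = 6; σ²_Run assay = ((8−4)/6)² = 0.444
te_Incubation = (10 + 4·11 + 18)/6 = 72/6 = 12; σ²_Incubation = ((18−10)/6)² = 1.778
te_Imaging = (2 + 4·4 + 12)/6 = 30/6 = 5; σ²_Imaging = ((12−2)/6)² = 2.778
te_Data extraction = (1 + 4·4 + 19)/6 = 36/6 = 6; σ²_Data extraction = ((19−1)/6)² = 9.000
te_Statistical analysis = (7 + 4·11 + 21)/6 = 72/6 = 12; σ²_Statistical analysis = ((21−7)/6)² = 5.444
te_Replicate run = (10 + 4·12 + 26)/6 = 84/6 = 14; σ²_Replicate run = ((26−10)/6)² = 7.111

Forward pass:
ES_Calibration = 0; EF_Calibration = 8
ES_Sample prep = 0; EF_Sample prep = 4
ES_Run assay = 8; EF_Run assay = 8+6 = 14
ES_Incubation = 8; EF_Incubation = 8+12 = 20
ES_Imaging = 8; EF_Imaging = 8+5 = 13
ES_Data extraction = 4; EF_Data extraction = 4+6 = 10
ES_Statistical analysis = max(EF_Run assay=14, EF_Incubation=20) = 20; EF_Statistical analysis = 20+12 = 32
ES_Replicate run = max(EF_Run assay=14, EF_Imaging=13, EF_Data extraction=10, EF_Statistical analysis=32) = 32; EF_Replicate run = 32+14 = 46
Expected project duration μ = 46 days. Critical path: Calibration → Incubation → Statistical analysis → Replicate run.

Variance along critical path = 0.111 + 1.778 + 5.444 + 7.111 = 14.444; σ = √14.444 = 3.801 days.
Z = (54 − 46) / 3.801 = 2.105
P(T ≤ 54) = Φ(2.105) ≈ 0.982

0.982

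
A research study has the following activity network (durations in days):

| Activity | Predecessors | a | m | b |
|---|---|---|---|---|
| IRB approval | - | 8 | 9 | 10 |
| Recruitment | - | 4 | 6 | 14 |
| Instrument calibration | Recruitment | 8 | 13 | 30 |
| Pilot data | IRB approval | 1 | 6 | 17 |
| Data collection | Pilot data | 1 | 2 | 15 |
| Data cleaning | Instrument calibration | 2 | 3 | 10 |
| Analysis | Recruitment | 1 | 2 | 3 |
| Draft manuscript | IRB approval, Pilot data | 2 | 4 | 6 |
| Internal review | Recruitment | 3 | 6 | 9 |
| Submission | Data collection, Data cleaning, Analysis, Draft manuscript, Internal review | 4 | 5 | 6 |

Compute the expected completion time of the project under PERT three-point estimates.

te_IRB approval = (8 + 4·9 + 10)/6 = 54/6 = 9
te_Recruitment = (4 + 4·6 + 14)/6 = 42/6 = 7
te_Instrument calibration = (8 + 4·13 + 30)/6 = 90/6 = 15
te_Pilot data = (1 + 4·6 + 17)/6 = 42/6 = 7
te_Data collection = (1 + 4·2 + 15)/6 = 24/6 = 4
te_Data cleaning = (2 + 4·3 + 10)/6 = 24/6 = 4
te_Analysis = (1 + 4·2 + 3)/6 = 12/6 = 2
te_Draft manuscript = (2 + 4·4 + 6)/6 = 24/6 = 4
te_Internal review = (3 + 4·6 + 9)/6 = 36/6 = 6
te_Submission = (4 + 4·5 + 6)/6 = 30/6 = 5

Forward pass:
ES_IRB approval = 0; EF_IRB approval = 9
ES_Recruitment = 0; EF_Recruitment = 7
ES_Instrument calibration = 7; EF_Instrument calibration = 7+15 = 22
ES_Pilot data = 9; EF_Pilot data = 9+7 = 16
ES_Data collection = 16; EF_Data collection = 16+4 = 20
ES_Data cleaning = 22; EF_Data cleaning = 22+4 = 26
ES_Analysis = 7; EF_Analysis = 7+2 = 9
ES_Draft manuscript = max(EF_IRB approval=9, EF_Pilot data=16) = 16; EF_Draft manuscript = 16+4 = 20
ES_Internal review = 7; EF_Internal review = 7+6 = 13
ES_Submission = max(EF_Data collection=20, EF_Data cleaning=26, EF_Analysis=9, EF_Draft manuscript=20, EF_Internal review=13) = 26; EF_Submission = 26+5 = 31
Expected project duration μ = 31 days. Critical path: Recruitment → Instrument calibration → Data cleaning → Submission.

31 days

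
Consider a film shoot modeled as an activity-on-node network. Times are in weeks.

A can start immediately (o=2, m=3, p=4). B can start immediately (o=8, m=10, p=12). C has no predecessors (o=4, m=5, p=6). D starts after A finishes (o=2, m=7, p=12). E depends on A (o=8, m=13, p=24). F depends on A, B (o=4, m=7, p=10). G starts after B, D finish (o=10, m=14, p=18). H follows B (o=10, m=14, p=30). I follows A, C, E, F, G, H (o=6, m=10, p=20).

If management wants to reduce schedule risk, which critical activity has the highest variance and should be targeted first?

te_A = (2 + 4·3 + 4)/6 = 18/6 = 3; σ²_A = ((4−2)/6)² = 0.111
te_B = (8 + 4·10 + 12)/6 = 60/6 = 10; σ²_B = ((12−8)/6)² = 0.444
te_C = (4 + 4·5 + 6)/6 = 30/6 = 5; σ²_C = ((6−4)/6)² = 0.111
te_D = (2 + 4·7 + 12)/6 = 42/6 = 7; σ²_D = ((12−2)/6)² = 2.778
te_E = (8 + 4·13 + 24)/6 = 84/6 = 14; σ²_E = ((24−8)/6)² = 7.111
te_F = (4 + 4·7 + 10)/6 = 42/6 = 7; σ²_F = ((10−4)/6)² = 1.000
te_G = (10 + 4·14 + 18)/6 = 84/6 = 14; σ²_G = ((18−10)/6)² = 1.778
te_H = (10 + 4·14 + 30)/6 = 96/6 = 16; σ²_H = ((30−10)/6)² = 11.111
te_I = (6 + 4·10 + 20)/6 = 66/6 = 11; σ²_I = ((20−6)/6)² = 5.444

Forward pass:
ES_A = 0; EF_A = 3
ES_B = 0; EF_B = 10
ES_C = 0; EF_C = 5
ES_D = 3; EF_D = 3+7 = 10
ES_E = 3; EF_E = 3+14 = 17
ES_F = max(EF_A=3, EF_B=10) = 10; EF_F = 10+7 = 17
ES_G = max(EF_B=10, EF_D=10) = 10; EF_G = 10+14 = 24
ES_H = 10; EF_H = 10+16 = 26
ES_I = max(EF_A=3, EF_C=5, EF_E=17, EF_F=17, EF_G=24, EF_H=26) = 26; EF_I = 26+11 = 37
Expected project duration μ = 37 weeks. Critical path: B → H → I.

Variances on critical path: σ²_B=0.444, σ²_H=11.111, σ²_I=5.444.
Largest is σ²_H = 11.111.

H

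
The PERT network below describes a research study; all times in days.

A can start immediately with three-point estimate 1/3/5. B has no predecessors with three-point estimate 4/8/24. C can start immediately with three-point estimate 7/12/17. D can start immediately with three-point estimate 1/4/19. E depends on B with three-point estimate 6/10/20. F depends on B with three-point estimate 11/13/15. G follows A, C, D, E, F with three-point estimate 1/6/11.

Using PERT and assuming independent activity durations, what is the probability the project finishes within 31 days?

0.701

te_A = (1 + 4·3 + 5)/6 = 18/6 = 3; σ²_A = ((5−1)/6)² = 0.444
te_B = (4 + 4·8 + 24)/6 = 60/6 = 10; σ²_B = ((24−4)/6)² = 11.111
te_C = (7 + 4·12 + 17)/6 = 72/6 = 12; σ²_C = ((17−7)/6)² = 2.778
te_D = (1 + 4·4 + 19)/6 = 36/6 = 6; σ²_D = ((19−1)/6)² = 9.000
te_E = (6 + 4·10 + 20)/6 = 66/6 = 11; σ²_E = ((20−6)/6)² = 5.444
te_F = (11 + 4·13 + 15)/6 = 78/6 = 13; σ²_F = ((15−11)/6)² = 0.444
te_G = (1 + 4·6 + 11)/6 = 36/6 = 6; σ²_G = ((11−1)/6)² = 2.778

Forward pass:
ES_A = 0; EF_A = 3
ES_B = 0; EF_B = 10
ES_C = 0; EF_C = 12
ES_D = 0; EF_D = 6
ES_E = 10; EF_E = 10+11 = 21
ES_F = 10; EF_F = 10+13 = 23
ES_G = max(EF_A=3, EF_C=12, EF_D=6, EF_E=21, EF_F=23) = 23; EF_G = 23+6 = 29
Expected project duration μ = 29 days. Critical path: B → F → G.

Variance along critical path = 11.111 + 0.444 + 2.778 = 14.333; σ = √14.333 = 3.786 days.
Z = (31 − 29) / 3.786 = 0.528
P(T ≤ 31) = Φ(0.528) ≈ 0.701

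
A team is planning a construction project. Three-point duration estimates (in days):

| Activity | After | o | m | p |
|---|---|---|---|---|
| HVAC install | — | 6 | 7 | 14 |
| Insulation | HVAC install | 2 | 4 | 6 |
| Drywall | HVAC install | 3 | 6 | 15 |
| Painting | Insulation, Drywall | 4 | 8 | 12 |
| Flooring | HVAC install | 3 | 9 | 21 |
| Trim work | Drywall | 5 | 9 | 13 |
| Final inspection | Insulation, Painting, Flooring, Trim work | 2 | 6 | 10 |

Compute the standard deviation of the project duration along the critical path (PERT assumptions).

te_HVAC install = (6 + 4·7 + 14)/6 = 48/6 = 8; σ²_HVAC install = ((14−6)/6)² = 1.778
te_Insulation = (2 + 4·4 + 6)/6 = 24/6 = 4; σ²_Insulation = ((6−2)/6)² = 0.444
te_Drywall = (3 + 4·6 + 15)/6 = 42/6 = 7; σ²_Drywall = ((15−3)/6)² = 4.000
te_Painting = (4 + 4·8 + 12)/6 = 48/6 = 8; σ²_Painting = ((12−4)/6)² = 1.778
te_Flooring = (3 + 4·9 + 21)/6 = 60/6 = 10; σ²_Flooring = ((21−3)/6)² = 9.000
te_Trim work = (5 + 4·9 + 13)/6 = 54/6 = 9; σ²_Trim work = ((13−5)/6)² = 1.778
te_Final inspection = (2 + 4·6 + 10)/6 = 36/6 = 6; σ²_Final inspection = ((10−2)/6)² = 1.778

Forward pass:
ES_HVAC install = 0; EF_HVAC install = 8
ES_Insulation = 8; EF_Insulation = 8+4 = 12
ES_Drywall = 8; EF_Drywall = 8+7 = 15
ES_Painting = max(EF_Insulation=12, EF_Drywall=15) = 15; EF_Painting = 15+8 = 23
ES_Flooring = 8; EF_Flooring = 8+10 = 18
ES_Trim work = 15; EF_Trim work = 15+9 = 24
ES_Final inspection = max(EF_Insulation=12, EF_Painting=23, EF_Flooring=18, EF_Trim work=24) = 24; EF_Final inspection = 24+6 = 30
Expected project duration μ = 30 days. Critical path: HVAC install → Drywall → Trim work → Final inspection.

Variance along critical path = 1.778 + 4.000 + 1.778 + 1.778 = 9.333
σ = √9.333 = 3.055 days

3.06 days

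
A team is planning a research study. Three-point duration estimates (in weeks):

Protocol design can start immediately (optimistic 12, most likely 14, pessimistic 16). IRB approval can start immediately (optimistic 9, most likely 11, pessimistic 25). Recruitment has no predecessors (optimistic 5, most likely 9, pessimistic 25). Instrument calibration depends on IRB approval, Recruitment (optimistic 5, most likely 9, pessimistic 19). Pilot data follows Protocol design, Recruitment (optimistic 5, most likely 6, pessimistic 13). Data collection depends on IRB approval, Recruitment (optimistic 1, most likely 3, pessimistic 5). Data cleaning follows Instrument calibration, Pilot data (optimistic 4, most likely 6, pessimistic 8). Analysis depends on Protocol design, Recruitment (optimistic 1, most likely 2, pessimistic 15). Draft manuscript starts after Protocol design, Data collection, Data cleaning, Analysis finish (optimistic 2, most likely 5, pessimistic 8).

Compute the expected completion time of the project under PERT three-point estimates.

te_Protocol design = (12 + 4·14 + 16)/6 = 84/6 = 14
te_IRB approval = (9 + 4·11 + 25)/6 = 78/6 = 13
te_Recruitment = (5 + 4·9 + 25)/6 = 66/6 = 11
te_Instrument calibration = (5 + 4·9 + 19)/6 = 60/6 = 10
te_Pilot data = (5 + 4·6 + 13)/6 = 42/6 = 7
te_Data collection = (1 + 4·3 + 5)/6 = 18/6 = 3
te_Data cleaning = (4 + 4·6 + 8)/6 = 36/6 = 6
te_Analysis = (1 + 4·2 + 15)/6 = 24/6 = 4
te_Draft manuscript = (2 + 4·5 + 8)/6 = 30/6 = 5

Forward pass:
ES_Protocol design = 0; EF_Protocol design = 14
ES_IRB approval = 0; EF_IRB approval = 13
ES_Recruitment = 0; EF_Recruitment = 11
ES_Instrument calibration = max(EF_IRB approval=13, EF_Recruitment=11) = 13; EF_Instrument calibration = 13+10 = 23
ES_Pilot data = max(EF_Protocol design=14, EF_Recruitment=11) = 14; EF_Pilot data = 14+7 = 21
ES_Data collection = max(EF_IRB approval=13, EF_Recruitment=11) = 13; EF_Data collection = 13+3 = 16
ES_Data cleaning = max(EF_Instrument calibration=23, EF_Pilot data=21) = 23; EF_Data cleaning = 23+6 = 29
ES_Analysis = max(EF_Protocol design=14, EF_Recruitment=11) = 14; EF_Analysis = 14+4 = 18
ES_Draft manuscript = max(EF_Protocol design=14, EF_Data collection=16, EF_Data cleaning=29, EF_Analysis=18) = 29; EF_Draft manuscript = 29+5 = 34
Expected project duration μ = 34 weeks. Critical path: IRB approval → Instrument calibration → Data cleaning → Draft manuscript.

34 weeks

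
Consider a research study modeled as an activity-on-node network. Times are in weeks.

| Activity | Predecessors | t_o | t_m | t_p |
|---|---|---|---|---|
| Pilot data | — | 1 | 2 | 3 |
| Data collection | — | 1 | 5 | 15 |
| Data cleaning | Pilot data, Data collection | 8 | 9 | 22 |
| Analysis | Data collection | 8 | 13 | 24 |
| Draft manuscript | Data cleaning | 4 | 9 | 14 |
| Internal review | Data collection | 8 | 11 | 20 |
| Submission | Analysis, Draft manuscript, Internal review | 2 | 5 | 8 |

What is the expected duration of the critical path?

31 weeks

te_Pilot data = (1 + 4·2 + 3)/6 = 12/6 = 2
te_Data collection = (1 + 4·5 + 15)/6 = 36/6 = 6
te_Data cleaning = (8 + 4·9 + 22)/6 = 66/6 = 11
te_Analysis = (8 + 4·13 + 24)/6 = 84/6 = 14
te_Draft manuscript = (4 + 4·9 + 14)/6 = 54/6 = 9
te_Internal review = (8 + 4·11 + 20)/6 = 72/6 = 12
te_Submission = (2 + 4·5 + 8)/6 = 30/6 = 5

Forward pass:
ES_Pilot data = 0; EF_Pilot data = 2
ES_Data collection = 0; EF_Data collection = 6
ES_Data cleaning = max(EF_Pilot data=2, EF_Data collection=6) = 6; EF_Data cleaning = 6+11 = 17
ES_Analysis = 6; EF_Analysis = 6+14 = 20
ES_Draft manuscript = 17; EF_Draft manuscript = 17+9 = 26
ES_Internal review = 6; EF_Internal review = 6+12 = 18
ES_Submission = max(EF_Analysis=20, EF_Draft manuscript=26, EF_Internal review=18) = 26; EF_Submission = 26+5 = 31
Expected project duration μ = 31 weeks. Critical path: Data collection → Data cleaning → Draft manuscript → Submission.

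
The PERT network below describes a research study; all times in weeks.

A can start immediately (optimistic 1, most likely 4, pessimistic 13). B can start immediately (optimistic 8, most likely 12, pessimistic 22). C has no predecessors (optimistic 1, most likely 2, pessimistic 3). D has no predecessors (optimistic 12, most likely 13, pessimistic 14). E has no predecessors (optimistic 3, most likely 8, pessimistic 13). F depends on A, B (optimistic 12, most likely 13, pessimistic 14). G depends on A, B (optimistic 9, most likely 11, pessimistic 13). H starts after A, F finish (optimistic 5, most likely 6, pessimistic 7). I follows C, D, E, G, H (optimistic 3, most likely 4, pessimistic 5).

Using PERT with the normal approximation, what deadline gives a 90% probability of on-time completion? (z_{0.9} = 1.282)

te_A = (1 + 4·4 + 13)/6 = 30/6 = 5; σ²_A = ((13−1)/6)² = 4.000
te_B = (8 + 4·12 + 22)/6 = 78/6 = 13; σ²_B = ((22−8)/6)² = 5.444
te_C = (1 + 4·2 + 3)/6 = 12/6 = 2; σ²_C = ((3−1)/6)² = 0.111
te_D = (12 + 4·13 + 14)/6 = 78/6 = 13; σ²_D = ((14−12)/6)² = 0.111
te_E = (3 + 4·8 + 13)/6 = 48/6 = 8; σ²_E = ((13−3)/6)² = 2.778
te_F = (12 + 4·13 + 14)/6 = 78/6 = 13; σ²_F = ((14−12)/6)² = 0.111
te_G = (9 + 4·11 + 13)/6 = 66/6 = 11; σ²_G = ((13−9)/6)² = 0.444
te_H = (5 + 4·6 + 7)/6 = 36/6 = 6; σ²_H = ((7−5)/6)² = 0.111
te_I = (3 + 4·4 + 5)/6 = 24/6 = 4; σ²_I = ((5−3)/6)² = 0.111

Forward pass:
ES_A = 0; EF_A = 5
ES_B = 0; EF_B = 13
ES_C = 0; EF_C = 2
ES_D = 0; EF_D = 13
ES_E = 0; EF_E = 8
ES_F = max(EF_A=5, EF_B=13) = 13; EF_F = 13+13 = 26
ES_G = max(EF_A=5, EF_B=13) = 13; EF_G = 13+11 = 24
ES_H = max(EF_A=5, EF_F=26) = 26; EF_H = 26+6 = 32
ES_I = max(EF_C=2, EF_D=13, EF_E=8, EF_G=24, EF_H=32) = 32; EF_I = 32+4 = 36
Expected project duration μ = 36 weeks. Critical path: B → F → H → I.

Variance along critical path = 5.444 + 0.111 + 0.111 + 0.111 = 5.778; σ = 2.404 weeks.
D = μ + z·σ = 36 + 1.282·2.404 = 39.1 weeks

39.1 weeks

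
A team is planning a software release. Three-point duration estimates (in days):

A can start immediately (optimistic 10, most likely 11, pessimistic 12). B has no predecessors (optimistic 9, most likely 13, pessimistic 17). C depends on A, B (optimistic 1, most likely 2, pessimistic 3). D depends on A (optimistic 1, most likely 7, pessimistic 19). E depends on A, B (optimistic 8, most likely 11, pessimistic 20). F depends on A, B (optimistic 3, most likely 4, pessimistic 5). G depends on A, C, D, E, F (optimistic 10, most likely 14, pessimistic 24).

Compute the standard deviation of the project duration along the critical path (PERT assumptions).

te_A = (10 + 4·11 + 12)/6 = 66/6 = 11; σ²_A = ((12−10)/6)² = 0.111
te_B = (9 + 4·13 + 17)/6 = 78/6 = 13; σ²_B = ((17−9)/6)² = 1.778
te_C = (1 + 4·2 + 3)/6 = 12/6 = 2; σ²_C = ((3−1)/6)² = 0.111
te_D = (1 + 4·7 + 19)/6 = 48/6 = 8; σ²_D = ((19−1)/6)² = 9.000
te_E = (8 + 4·11 + 20)/6 = 72/6 = 12; σ²_E = ((20−8)/6)² = 4.000
te_F = (3 + 4·4 + 5)/6 = 24/6 = 4; σ²_F = ((5−3)/6)² = 0.111
te_G = (10 + 4·14 + 24)/6 = 90/6 = 15; σ²_G = ((24−10)/6)² = 5.444

Forward pass:
ES_A = 0; EF_A = 11
ES_B = 0; EF_B = 13
ES_C = max(EF_A=11, EF_B=13) = 13; EF_C = 13+2 = 15
ES_D = 11; EF_D = 11+8 = 19
ES_E = max(EF_A=11, EF_B=13) = 13; EF_E = 13+12 = 25
ES_F = max(EF_A=11, EF_B=13) = 13; EF_F = 13+4 = 17
ES_G = max(EF_A=11, EF_C=15, EF_D=19, EF_E=25, EF_F=17) = 25; EF_G = 25+15 = 40
Expected project duration μ = 40 days. Critical path: B → E → G.

Variance along critical path = 1.778 + 4.000 + 5.444 = 11.222
σ = √11.222 = 3.350 days

3.35 days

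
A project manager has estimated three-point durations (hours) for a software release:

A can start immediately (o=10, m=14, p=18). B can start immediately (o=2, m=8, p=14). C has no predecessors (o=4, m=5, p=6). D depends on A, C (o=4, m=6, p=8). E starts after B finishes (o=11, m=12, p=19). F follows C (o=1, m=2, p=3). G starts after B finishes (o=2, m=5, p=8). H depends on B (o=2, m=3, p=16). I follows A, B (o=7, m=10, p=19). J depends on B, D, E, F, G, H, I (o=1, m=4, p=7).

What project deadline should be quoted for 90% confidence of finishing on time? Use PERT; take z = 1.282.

te_A = (10 + 4·14 + 18)/6 = 84/6 = 14; σ²_A = ((18−10)/6)² = 1.778
te_B = (2 + 4·8 + 14)/6 = 48/6 = 8; σ²_B = ((14−2)/6)² = 4.000
te_C = (4 + 4·5 + 6)/6 = 30/6 = 5; σ²_C = ((6−4)/6)² = 0.111
te_D = (4 + 4·6 + 8)/6 = 36/6 = 6; σ²_D = ((8−4)/6)² = 0.444
te_E = (11 + 4·12 + 19)/6 = 78/6 = 13; σ²_E = ((19−11)/6)² = 1.778
te_F = (1 + 4·2 + 3)/6 = 12/6 = 2; σ²_F = ((3−1)/6)² = 0.111
te_G = (2 + 4·5 + 8)/6 = 30/6 = 5; σ²_G = ((8−2)/6)² = 1.000
te_H = (2 + 4·3 + 16)/6 = 30/6 = 5; σ²_H = ((16−2)/6)² = 5.444
te_I = (7 + 4·10 + 19)/6 = 66/6 = 11; σ²_I = ((19−7)/6)² = 4.000
te_J = (1 + 4·4 + 7)/6 = 24/6 = 4; σ²_J = ((7−1)/6)² = 1.000

Forward pass:
ES_A = 0; EF_A = 14
ES_B = 0; EF_B = 8
ES_C = 0; EF_C = 5
ES_D = max(EF_A=14, EF_C=5) = 14; EF_D = 14+6 = 20
ES_E = 8; EF_E = 8+13 = 21
ES_F = 5; EF_F = 5+2 = 7
ES_G = 8; EF_G = 8+5 = 13
ES_H = 8; EF_H = 8+5 = 13
ES_I = max(EF_A=14, EF_B=8) = 14; EF_I = 14+11 = 25
ES_J = max(EF_B=8, EF_D=20, EF_E=21, EF_F=7, EF_G=13, EF_H=13, EF_I=25) = 25; EF_J = 25+4 = 29
Expected project duration μ = 29 hours. Critical path: A → I → J.

Variance along critical path = 1.778 + 4.000 + 1.000 = 6.778; σ = 2.603 hours.
D = μ + z·σ = 29 + 1.282·2.603 = 32.3 hours

32.3 hours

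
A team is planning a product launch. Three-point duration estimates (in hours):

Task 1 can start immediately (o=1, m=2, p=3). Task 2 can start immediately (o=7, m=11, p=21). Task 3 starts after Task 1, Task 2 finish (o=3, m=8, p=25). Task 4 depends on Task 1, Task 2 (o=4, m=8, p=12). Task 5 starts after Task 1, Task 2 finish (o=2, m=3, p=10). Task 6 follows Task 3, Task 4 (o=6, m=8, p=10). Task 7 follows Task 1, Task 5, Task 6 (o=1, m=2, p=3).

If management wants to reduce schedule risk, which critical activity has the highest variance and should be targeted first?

Task 3

te_Task 1 = (1 + 4·2 + 3)/6 = 12/6 = 2; σ²_Task 1 = ((3−1)/6)² = 0.111
te_Task 2 = (7 + 4·11 + 21)/6 = 72/6 = 12; σ²_Task 2 = ((21−7)/6)² = 5.444
te_Task 3 = (3 + 4·8 + 25)/6 = 60/6 = 10; σ²_Task 3 = ((25−3)/6)² = 13.444
te_Task 4 = (4 + 4·8 + 12)/6 = 48/6 = 8; σ²_Task 4 = ((12−4)/6)² = 1.778
te_Task 5 = (2 + 4·3 + 10)/6 = 24/6 = 4; σ²_Task 5 = ((10−2)/6)² = 1.778
te_Task 6 = (6 + 4·8 + 10)/6 = 48/6 = 8; σ²_Task 6 = ((10−6)/6)² = 0.444
te_Task 7 = (1 + 4·2 + 3)/6 = 12/6 = 2; σ²_Task 7 = ((3−1)/6)² = 0.111

Forward pass:
ES_Task 1 = 0; EF_Task 1 = 2
ES_Task 2 = 0; EF_Task 2 = 12
ES_Task 3 = max(EF_Task 1=2, EF_Task 2=12) = 12; EF_Task 3 = 12+10 = 22
ES_Task 4 = max(EF_Task 1=2, EF_Task 2=12) = 12; EF_Task 4 = 12+8 = 20
ES_Task 5 = max(EF_Task 1=2, EF_Task 2=12) = 12; EF_Task 5 = 12+4 = 16
ES_Task 6 = max(EF_Task 3=22, EF_Task 4=20) = 22; EF_Task 6 = 22+8 = 30
ES_Task 7 = max(EF_Task 1=2, EF_Task 5=16, EF_Task 6=30) = 30; EF_Task 7 = 30+2 = 32
Expected project duration μ = 32 hours. Critical path: Task 2 → Task 3 → Task 6 → Task 7.

Variances on critical path: σ²_Task 2=5.444, σ²_Task 3=13.444, σ²_Task 6=0.444, σ²_Task 7=0.111.
Largest is σ²_Task 3 = 13.444.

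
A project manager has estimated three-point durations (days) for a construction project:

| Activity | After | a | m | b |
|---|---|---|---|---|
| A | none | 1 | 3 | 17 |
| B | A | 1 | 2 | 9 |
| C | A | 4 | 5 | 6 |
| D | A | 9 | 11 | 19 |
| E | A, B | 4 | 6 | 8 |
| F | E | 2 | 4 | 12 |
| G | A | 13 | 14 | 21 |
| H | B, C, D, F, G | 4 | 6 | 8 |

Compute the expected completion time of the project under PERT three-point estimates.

26 days

te_A = (1 + 4·3 + 17)/6 = 30/6 = 5
te_B = (1 + 4·2 + 9)/6 = 18/6 = 3
te_C = (4 + 4·5 + 6)/6 = 30/6 = 5
te_D = (9 + 4·11 + 19)/6 = 72/6 = 12
te_E = (4 + 4·6 + 8)/6 = 36/6 = 6
te_F = (2 + 4·4 + 12)/6 = 30/6 = 5
te_G = (13 + 4·14 + 21)/6 = 90/6 = 15
te_H = (4 + 4·6 + 8)/6 = 36/6 = 6

Forward pass:
ES_A = 0; EF_A = 5
ES_B = 5; EF_B = 5+3 = 8
ES_C = 5; EF_C = 5+5 = 10
ES_D = 5; EF_D = 5+12 = 17
ES_E = max(EF_A=5, EF_B=8) = 8; EF_E = 8+6 = 14
ES_F = 14; EF_F = 14+5 = 19
ES_G = 5; EF_G = 5+15 = 20
ES_H = max(EF_B=8, EF_C=10, EF_D=17, EF_F=19, EF_G=20) = 20; EF_H = 20+6 = 26
Expected project duration μ = 26 days. Critical path: A → G → H.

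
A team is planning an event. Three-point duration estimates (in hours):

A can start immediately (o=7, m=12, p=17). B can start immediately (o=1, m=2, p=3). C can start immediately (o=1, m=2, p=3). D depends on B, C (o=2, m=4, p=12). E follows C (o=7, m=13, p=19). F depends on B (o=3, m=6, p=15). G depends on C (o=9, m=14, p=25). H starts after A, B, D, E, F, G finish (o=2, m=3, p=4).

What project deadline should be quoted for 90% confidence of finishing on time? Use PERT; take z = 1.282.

te_A = (7 + 4·12 + 17)/6 = 72/6 = 12; σ²_A = ((17−7)/6)² = 2.778
te_B = (1 + 4·2 + 3)/6 = 12/6 = 2; σ²_B = ((3−1)/6)² = 0.111
te_C = (1 + 4·2 + 3)/6 = 12/6 = 2; σ²_C = ((3−1)/6)² = 0.111
te_D = (2 + 4·4 + 12)/6 = 30/6 = 5; σ²_D = ((12−2)/6)² = 2.778
te_E = (7 + 4·13 + 19)/6 = 78/6 = 13; σ²_E = ((19−7)/6)² = 4.000
te_F = (3 + 4·6 + 15)/6 = 42/6 = 7; σ²_F = ((15−3)/6)² = 4.000
te_G = (9 + 4·14 + 25)/6 = 90/6 = 15; σ²_G = ((25−9)/6)² = 7.111
te_H = (2 + 4·3 + 4)/6 = 18/6 = 3; σ²_H = ((4−2)/6)² = 0.111

Forward pass:
ES_A = 0; EF_A = 12
ES_B = 0; EF_B = 2
ES_C = 0; EF_C = 2
ES_D = max(EF_B=2, EF_C=2) = 2; EF_D = 2+5 = 7
ES_E = 2; EF_E = 2+13 = 15
ES_F = 2; EF_F = 2+7 = 9
ES_G = 2; EF_G = 2+15 = 17
ES_H = max(EF_A=12, EF_B=2, EF_D=7, EF_E=15, EF_F=9, EF_G=17) = 17; EF_H = 17+3 = 20
Expected project duration μ = 20 hours. Critical path: C → G → H.

Variance along critical path = 0.111 + 7.111 + 0.111 = 7.333; σ = 2.708 hours.
D = μ + z·σ = 20 + 1.282·2.708 = 23.5 hours

23.5 hours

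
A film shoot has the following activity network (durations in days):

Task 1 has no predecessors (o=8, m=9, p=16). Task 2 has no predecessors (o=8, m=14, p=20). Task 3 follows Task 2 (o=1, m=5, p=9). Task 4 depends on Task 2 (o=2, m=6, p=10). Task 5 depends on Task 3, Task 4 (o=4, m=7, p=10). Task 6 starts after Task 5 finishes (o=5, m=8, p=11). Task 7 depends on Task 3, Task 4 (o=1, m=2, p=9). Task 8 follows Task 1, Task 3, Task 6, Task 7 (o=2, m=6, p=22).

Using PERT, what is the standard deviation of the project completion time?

4.35 days

te_Task 1 = (8 + 4·9 + 16)/6 = 60/6 = 10; σ²_Task 1 = ((16−8)/6)² = 1.778
te_Task 2 = (8 + 4·14 + 20)/6 = 84/6 = 14; σ²_Task 2 = ((20−8)/6)² = 4.000
te_Task 3 = (1 + 4·5 + 9)/6 = 30/6 = 5; σ²_Task 3 = ((9−1)/6)² = 1.778
te_Task 4 = (2 + 4·6 + 10)/6 = 36/6 = 6; σ²_Task 4 = ((10−2)/6)² = 1.778
te_Task 5 = (4 + 4·7 + 10)/6 = 42/6 = 7; σ²_Task 5 = ((10−4)/6)² = 1.000
te_Task 6 = (5 + 4·8 + 11)/6 = 48/6 = 8; σ²_Task 6 = ((11−5)/6)² = 1.000
te_Task 7 = (1 + 4·2 + 9)/6 = 18/6 = 3; σ²_Task 7 = ((9−1)/6)² = 1.778
te_Task 8 = (2 + 4·6 + 22)/6 = 48/6 = 8; σ²_Task 8 = ((22−2)/6)² = 11.111

Forward pass:
ES_Task 1 = 0; EF_Task 1 = 10
ES_Task 2 = 0; EF_Task 2 = 14
ES_Task 3 = 14; EF_Task 3 = 14+5 = 19
ES_Task 4 = 14; EF_Task 4 = 14+6 = 20
ES_Task 5 = max(EF_Task 3=19, EF_Task 4=20) = 20; EF_Task 5 = 20+7 = 27
ES_Task 6 = 27; EF_Task 6 = 27+8 = 35
ES_Task 7 = max(EF_Task 3=19, EF_Task 4=20) = 20; EF_Task 7 = 20+3 = 23
ES_Task 8 = max(EF_Task 1=10, EF_Task 3=19, EF_Task 6=35, EF_Task 7=23) = 35; EF_Task 8 = 35+8 = 43
Expected project duration μ = 43 days. Critical path: Task 2 → Task 4 → Task 5 → Task 6 → Task 8.

Variance along critical path = 4.000 + 1.778 + 1.000 + 1.000 + 11.111 = 18.889
σ = √18.889 = 4.346 days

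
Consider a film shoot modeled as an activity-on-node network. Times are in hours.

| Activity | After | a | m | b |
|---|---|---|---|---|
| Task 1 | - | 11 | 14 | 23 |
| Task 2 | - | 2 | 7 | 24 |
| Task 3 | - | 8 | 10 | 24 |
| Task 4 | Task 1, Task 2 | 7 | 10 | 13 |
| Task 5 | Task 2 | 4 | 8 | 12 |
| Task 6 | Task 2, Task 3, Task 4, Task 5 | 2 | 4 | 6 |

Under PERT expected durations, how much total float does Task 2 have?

te_Task 1 = (11 + 4·14 + 23)/6 = 90/6 = 15
te_Task 2 = (2 + 4·7 + 24)/6 = 54/6 = 9
te_Task 3 = (8 + 4·10 + 24)/6 = 72/6 = 12
te_Task 4 = (7 + 4·10 + 13)/6 = 60/6 = 10
te_Task 5 = (4 + 4·8 + 12)/6 = 48/6 = 8
te_Task 6 = (2 + 4·4 + 6)/6 = 24/6 = 4

Forward pass:
ES_Task 1 = 0; EF_Task 1 = 15
ES_Task 2 = 0; EF_Task 2 = 9
ES_Task 3 = 0; EF_Task 3 = 12
ES_Task 4 = max(EF_Task 1=15, EF_Task 2=9) = 15; EF_Task 4 = 15+10 = 25
ES_Task 5 = 9; EF_Task 5 = 9+8 = 17
ES_Task 6 = max(EF_Task 2=9, EF_Task 3=12, EF_Task 4=25, EF_Task 5=17) = 25; EF_Task 6 = 25+4 = 29
Expected project duration μ = 29 hours. Critical path: Task 1 → Task 4 → Task 6.

Backward pass:
LF_Task 6 = 29; LS_Task 6 = 29−4 = 25
LF_Task 5 = LS_Task 6 = 25; LS_Task 5 = 25−8 = 17
LF_Task 4 = LS_Task 6 = 25; LS_Task 4 = 25−10 = 15
LF_Task 3 = LS_Task 6 = 25; LS_Task 3 = 25−12 = 13
LF_Task 2 = min(LS_Task 4=15, LS_Task 5=17, LS_Task 6=25) = 15; LS_Task 2 = 15−9 = 6
LF_Task 1 = LS_Task 4 = 15; LS_Task 1 = 15−15 = 0
Slack_Task 2 = LS_Task 2 − ES_Task 2 = 6 − 0 = 6

6 hours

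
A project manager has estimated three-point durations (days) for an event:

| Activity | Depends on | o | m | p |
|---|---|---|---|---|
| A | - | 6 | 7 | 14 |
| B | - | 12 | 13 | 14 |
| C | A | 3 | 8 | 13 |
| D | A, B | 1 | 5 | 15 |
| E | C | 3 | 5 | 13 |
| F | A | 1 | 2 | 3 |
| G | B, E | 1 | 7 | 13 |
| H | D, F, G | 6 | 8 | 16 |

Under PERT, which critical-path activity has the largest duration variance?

G

te_A = (6 + 4·7 + 14)/6 = 48/6 = 8; σ²_A = ((14−6)/6)² = 1.778
te_B = (12 + 4·13 + 14)/6 = 78/6 = 13; σ²_B = ((14−12)/6)² = 0.111
te_C = (3 + 4·8 + 13)/6 = 48/6 = 8; σ²_C = ((13−3)/6)² = 2.778
te_D = (1 + 4·5 + 15)/6 = 36/6 = 6; σ²_D = ((15−1)/6)² = 5.444
te_E = (3 + 4·5 + 13)/6 = 36/6 = 6; σ²_E = ((13−3)/6)² = 2.778
te_F = (1 + 4·2 + 3)/6 = 12/6 = 2; σ²_F = ((3−1)/6)² = 0.111
te_G = (1 + 4·7 + 13)/6 = 42/6 = 7; σ²_G = ((13−1)/6)² = 4.000
te_H = (6 + 4·8 + 16)/6 = 54/6 = 9; σ²_H = ((16−6)/6)² = 2.778

Forward pass:
ES_A = 0; EF_A = 8
ES_B = 0; EF_B = 13
ES_C = 8; EF_C = 8+8 = 16
ES_D = max(EF_A=8, EF_B=13) = 13; EF_D = 13+6 = 19
ES_E = 16; EF_E = 16+6 = 22
ES_F = 8; EF_F = 8+2 = 10
ES_G = max(EF_B=13, EF_E=22) = 22; EF_G = 22+7 = 29
ES_H = max(EF_D=19, EF_F=10, EF_G=29) = 29; EF_H = 29+9 = 38
Expected project duration μ = 38 days. Critical path: A → C → E → G → H.

Variances on critical path: σ²_A=1.778, σ²_C=2.778, σ²_E=2.778, σ²_G=4.000, σ²_H=2.778.
Largest is σ²_G = 4.000.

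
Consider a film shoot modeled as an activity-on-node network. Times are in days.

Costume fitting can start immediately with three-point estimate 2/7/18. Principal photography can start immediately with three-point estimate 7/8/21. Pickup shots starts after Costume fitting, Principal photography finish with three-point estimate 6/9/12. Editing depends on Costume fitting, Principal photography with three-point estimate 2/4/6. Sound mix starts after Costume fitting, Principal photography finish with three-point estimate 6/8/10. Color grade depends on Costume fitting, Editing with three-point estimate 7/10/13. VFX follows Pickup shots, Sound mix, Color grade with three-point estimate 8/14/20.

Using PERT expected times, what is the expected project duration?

38 days

te_Costume fitting = (2 + 4·7 + 18)/6 = 48/6 = 8
te_Principal photography = (7 + 4·8 + 21)/6 = 60/6 = 10
te_Pickup shots = (6 + 4·9 + 12)/6 = 54/6 = 9
te_Editing = (2 + 4·4 + 6)/6 = 24/6 = 4
te_Sound mix = (6 + 4·8 + 10)/6 = 48/6 = 8
te_Color grade = (7 + 4·10 + 13)/6 = 60/6 = 10
te_VFX = (8 + 4·14 + 20)/6 = 84/6 = 14

Forward pass:
ES_Costume fitting = 0; EF_Costume fitting = 8
ES_Principal photography = 0; EF_Principal photography = 10
ES_Pickup shots = max(EF_Costume fitting=8, EF_Principal photography=10) = 10; EF_Pickup shots = 10+9 = 19
ES_Editing = max(EF_Costume fitting=8, EF_Principal photography=10) = 10; EF_Editing = 10+4 = 14
ES_Sound mix = max(EF_Costume fitting=8, EF_Principal photography=10) = 10; EF_Sound mix = 10+8 = 18
ES_Color grade = max(EF_Costume fitting=8, EF_Editing=14) = 14; EF_Color grade = 14+10 = 24
ES_VFX = max(EF_Pickup shots=19, EF_Sound mix=18, EF_Color grade=24) = 24; EF_VFX = 24+14 = 38
Expected project duration μ = 38 days. Critical path: Principal photography → Editing → Color grade → VFX.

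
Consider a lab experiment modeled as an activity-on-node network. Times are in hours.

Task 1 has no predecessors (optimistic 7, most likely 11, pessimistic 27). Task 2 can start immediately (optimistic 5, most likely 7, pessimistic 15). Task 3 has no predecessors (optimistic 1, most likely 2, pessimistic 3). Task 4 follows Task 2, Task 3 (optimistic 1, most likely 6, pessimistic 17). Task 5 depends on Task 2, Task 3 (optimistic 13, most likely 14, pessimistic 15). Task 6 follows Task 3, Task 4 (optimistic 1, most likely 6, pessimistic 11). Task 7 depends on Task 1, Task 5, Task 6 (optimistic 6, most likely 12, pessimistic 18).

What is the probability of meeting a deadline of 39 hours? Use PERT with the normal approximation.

0.972

te_Task 1 = (7 + 4·11 + 27)/6 = 78/6 = 13; σ²_Task 1 = ((27−7)/6)² = 11.111
te_Task 2 = (5 + 4·7 + 15)/6 = 48/6 = 8; σ²_Task 2 = ((15−5)/6)² = 2.778
te_Task 3 = (1 + 4·2 + 3)/6 = 12/6 = 2; σ²_Task 3 = ((3−1)/6)² = 0.111
te_Task 4 = (1 + 4·6 + 17)/6 = 42/6 = 7; σ²_Task 4 = ((17−1)/6)² = 7.111
te_Task 5 = (13 + 4·14 + 15)/6 = 84/6 = 14; σ²_Task 5 = ((15−13)/6)² = 0.111
te_Task 6 = (1 + 4·6 + 11)/6 = 36/6 = 6; σ²_Task 6 = ((11−1)/6)² = 2.778
te_Task 7 = (6 + 4·12 + 18)/6 = 72/6 = 12; σ²_Task 7 = ((18−6)/6)² = 4.000

Forward pass:
ES_Task 1 = 0; EF_Task 1 = 13
ES_Task 2 = 0; EF_Task 2 = 8
ES_Task 3 = 0; EF_Task 3 = 2
ES_Task 4 = max(EF_Task 2=8, EF_Task 3=2) = 8; EF_Task 4 = 8+7 = 15
ES_Task 5 = max(EF_Task 2=8, EF_Task 3=2) = 8; EF_Task 5 = 8+14 = 22
ES_Task 6 = max(EF_Task 3=2, EF_Task 4=15) = 15; EF_Task 6 = 15+6 = 21
ES_Task 7 = max(EF_Task 1=13, EF_Task 5=22, EF_Task 6=21) = 22; EF_Task 7 = 22+12 = 34
Expected project duration μ = 34 hours. Critical path: Task 2 → Task 5 → Task 7.

Variance along critical path = 2.778 + 0.111 + 4.000 = 6.889; σ = √6.889 = 2.625 hours.
Z = (39 − 34) / 2.625 = 1.905
P(T ≤ 39) = Φ(1.905) ≈ 0.972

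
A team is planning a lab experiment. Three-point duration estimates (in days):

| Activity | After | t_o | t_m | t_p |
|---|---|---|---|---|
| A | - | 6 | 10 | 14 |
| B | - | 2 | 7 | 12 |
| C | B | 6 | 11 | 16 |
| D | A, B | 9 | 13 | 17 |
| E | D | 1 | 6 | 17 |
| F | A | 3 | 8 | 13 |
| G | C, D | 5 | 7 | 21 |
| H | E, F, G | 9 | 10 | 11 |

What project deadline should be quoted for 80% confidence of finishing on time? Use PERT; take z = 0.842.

te_A = (6 + 4·10 + 14)/6 = 60/6 = 10; σ²_A = ((14−6)/6)² = 1.778
te_B = (2 + 4·7 + 12)/6 = 42/6 = 7; σ²_B = ((12−2)/6)² = 2.778
te_C = (6 + 4·11 + 16)/6 = 66/6 = 11; σ²_C = ((16−6)/6)² = 2.778
te_D = (9 + 4·13 + 17)/6 = 78/6 = 13; σ²_D = ((17−9)/6)² = 1.778
te_E = (1 + 4·6 + 17)/6 = 42/6 = 7; σ²_E = ((17−1)/6)² = 7.111
te_F = (3 + 4·8 + 13)/6 = 48/6 = 8; σ²_F = ((13−3)/6)² = 2.778
te_G = (5 + 4·7 + 21)/6 = 54/6 = 9; σ²_G = ((21−5)/6)² = 7.111
te_H = (9 + 4·10 + 11)/6 = 60/6 = 10; σ²_H = ((11−9)/6)² = 0.111

Forward pass:
ES_A = 0; EF_A = 10
ES_B = 0; EF_B = 7
ES_C = 7; EF_C = 7+11 = 18
ES_D = max(EF_A=10, EF_B=7) = 10; EF_D = 10+13 = 23
ES_E = 23; EF_E = 23+7 = 30
ES_F = 10; EF_F = 10+8 = 18
ES_G = max(EF_C=18, EF_D=23) = 23; EF_G = 23+9 = 32
ES_H = max(EF_E=30, EF_F=18, EF_G=32) = 32; EF_H = 32+10 = 42
Expected project duration μ = 42 days. Critical path: A → D → G → H.

Variance along critical path = 1.778 + 1.778 + 7.111 + 0.111 = 10.778; σ = 3.283 days.
D = μ + z·σ = 42 + 0.842·3.283 = 44.8 days

44.8 days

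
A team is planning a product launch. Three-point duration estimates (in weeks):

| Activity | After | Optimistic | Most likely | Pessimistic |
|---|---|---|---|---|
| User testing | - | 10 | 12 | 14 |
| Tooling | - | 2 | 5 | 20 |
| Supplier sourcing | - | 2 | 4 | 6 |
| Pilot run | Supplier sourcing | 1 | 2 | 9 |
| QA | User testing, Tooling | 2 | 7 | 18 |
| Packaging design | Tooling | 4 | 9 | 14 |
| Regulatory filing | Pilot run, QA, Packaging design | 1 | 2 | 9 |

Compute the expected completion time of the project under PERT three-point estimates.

23 weeks

te_User testing = (10 + 4·12 + 14)/6 = 72/6 = 12
te_Tooling = (2 + 4·5 + 20)/6 = 42/6 = 7
te_Supplier sourcing = (2 + 4·4 + 6)/6 = 24/6 = 4
te_Pilot run = (1 + 4·2 + 9)/6 = 18/6 = 3
te_QA = (2 + 4·7 + 18)/6 = 48/6 = 8
te_Packaging design = (4 + 4·9 + 14)/6 = 54/6 = 9
te_Regulatory filing = (1 + 4·2 + 9)/6 = 18/6 = 3

Forward pass:
ES_User testing = 0; EF_User testing = 12
ES_Tooling = 0; EF_Tooling = 7
ES_Supplier sourcing = 0; EF_Supplier sourcing = 4
ES_Pilot run = 4; EF_Pilot run = 4+3 = 7
ES_QA = max(EF_User testing=12, EF_Tooling=7) = 12; EF_QA = 12+8 = 20
ES_Packaging design = 7; EF_Packaging design = 7+9 = 16
ES_Regulatory filing = max(EF_Pilot run=7, EF_QA=20, EF_Packaging design=16) = 20; EF_Regulatory filing = 20+3 = 23
Expected project duration μ = 23 weeks. Critical path: User testing → QA → Regulatory filing.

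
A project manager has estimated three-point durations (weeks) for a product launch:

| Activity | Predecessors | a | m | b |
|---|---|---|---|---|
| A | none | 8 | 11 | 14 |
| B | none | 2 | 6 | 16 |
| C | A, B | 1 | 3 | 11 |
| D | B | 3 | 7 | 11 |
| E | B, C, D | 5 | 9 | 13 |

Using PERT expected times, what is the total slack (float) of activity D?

te_A = (8 + 4·11 + 14)/6 = 66/6 = 11
te_B = (2 + 4·6 + 16)/6 = 42/6 = 7
te_C = (1 + 4·3 + 11)/6 = 24/6 = 4
te_D = (3 + 4·7 + 11)/6 = 42/6 = 7
te_E = (5 + 4·9 + 13)/6 = 54/6 = 9

Forward pass:
ES_A = 0; EF_A = 11
ES_B = 0; EF_B = 7
ES_C = max(EF_A=11, EF_B=7) = 11; EF_C = 11+4 = 15
ES_D = 7; EF_D = 7+7 = 14
ES_E = max(EF_B=7, EF_C=15, EF_D=14) = 15; EF_E = 15+9 = 24
Expected project duration μ = 24 weeks. Critical path: A → C → E.

Backward pass:
LF_E = 24; LS_E = 24−9 = 15
LF_D = LS_E = 15; LS_D = 15−7 = 8
LF_C = LS_E = 15; LS_C = 15−4 = 11
LF_B = min(LS_C=11, LS_D=8, LS_E=15) = 8; LS_B = 8−7 = 1
LF_A = LS_C = 11; LS_A = 11−11 = 0
Slack_D = LS_D − ES_D = 8 − 7 = 1

1 weeks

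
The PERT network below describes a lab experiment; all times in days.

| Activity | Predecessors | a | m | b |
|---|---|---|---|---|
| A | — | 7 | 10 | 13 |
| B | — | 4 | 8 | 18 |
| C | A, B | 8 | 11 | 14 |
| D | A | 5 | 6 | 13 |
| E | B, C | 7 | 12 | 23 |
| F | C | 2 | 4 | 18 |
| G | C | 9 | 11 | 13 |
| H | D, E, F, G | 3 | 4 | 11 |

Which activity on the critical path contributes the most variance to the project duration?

te_A = (7 + 4·10 + 13)/6 = 60/6 = 10; σ²_A = ((13−7)/6)² = 1.000
te_B = (4 + 4·8 + 18)/6 = 54/6 = 9; σ²_B = ((18−4)/6)² = 5.444
te_C = (8 + 4·11 + 14)/6 = 66/6 = 11; σ²_C = ((14−8)/6)² = 1.000
te_D = (5 + 4·6 + 13)/6 = 42/6 = 7; σ²_D = ((13−5)/6)² = 1.778
te_E = (7 + 4·12 + 23)/6 = 78/6 = 13; σ²_E = ((23−7)/6)² = 7.111
te_F = (2 + 4·4 + 18)/6 = 36/6 = 6; σ²_F = ((18−2)/6)² = 7.111
te_G = (9 + 4·11 + 13)/6 = 66/6 = 11; σ²_G = ((13−9)/6)² = 0.444
te_H = (3 + 4·4 + 11)/6 = 30/6 = 5; σ²_H = ((11−3)/6)² = 1.778

Forward pass:
ES_A = 0; EF_A = 10
ES_B = 0; EF_B = 9
ES_C = max(EF_A=10, EF_B=9) = 10; EF_C = 10+11 = 21
ES_D = 10; EF_D = 10+7 = 17
ES_E = max(EF_B=9, EF_C=21) = 21; EF_E = 21+13 = 34
ES_F = 21; EF_F = 21+6 = 27
ES_G = 21; EF_G = 21+11 = 32
ES_H = max(EF_D=17, EF_E=34, EF_F=27, EF_G=32) = 34; EF_H = 34+5 = 39
Expected project duration μ = 39 days. Critical path: A → C → E → H.

Variances on critical path: σ²_A=1.000, σ²_C=1.000, σ²_E=7.111, σ²_H=1.778.
Largest is σ²_E = 7.111.

E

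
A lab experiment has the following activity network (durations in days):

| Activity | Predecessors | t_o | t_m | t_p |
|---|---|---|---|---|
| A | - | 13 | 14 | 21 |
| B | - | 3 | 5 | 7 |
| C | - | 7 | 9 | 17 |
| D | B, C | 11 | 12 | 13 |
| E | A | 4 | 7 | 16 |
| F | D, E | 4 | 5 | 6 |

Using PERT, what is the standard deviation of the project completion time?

te_A = (13 + 4·14 + 21)/6 = 90/6 = 15; σ²_A = ((21−13)/6)² = 1.778
te_B = (3 + 4·5 + 7)/6 = 30/6 = 5; σ²_B = ((7−3)/6)² = 0.444
te_C = (7 + 4·9 + 17)/6 = 60/6 = 10; σ²_C = ((17−7)/6)² = 2.778
te_D = (11 + 4·12 + 13)/6 = 72/6 = 12; σ²_D = ((13−11)/6)² = 0.111
te_E = (4 + 4·7 + 16)/6 = 48/6 = 8; σ²_E = ((16−4)/6)² = 4.000
te_F = (4 + 4·5 + 6)/6 = 30/6 = 5; σ²_F = ((6−4)/6)² = 0.111

Forward pass:
ES_A = 0; EF_A = 15
ES_B = 0; EF_B = 5
ES_C = 0; EF_C = 10
ES_D = max(EF_B=5, EF_C=10) = 10; EF_D = 10+12 = 22
ES_E = 15; EF_E = 15+8 = 23
ES_F = max(EF_D=22, EF_E=23) = 23; EF_F = 23+5 = 28
Expected project duration μ = 28 days. Critical path: A → E → F.

Variance along critical path = 1.778 + 4.000 + 0.111 = 5.889
σ = √5.889 = 2.427 days

2.43 days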